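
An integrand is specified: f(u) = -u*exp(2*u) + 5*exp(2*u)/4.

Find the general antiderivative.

f has the shape v'r + vr' for v = 7/8 - u/2 and r = exp(2*u) — it is the derivative of the product v*r.
Check: d/du[-(4*u - 7)*exp(2*u)/8] = -u*exp(2*u) + 5*exp(2*u)/4 = f(u).

F(u) = -(4*u - 7)*exp(2*u)/8 + C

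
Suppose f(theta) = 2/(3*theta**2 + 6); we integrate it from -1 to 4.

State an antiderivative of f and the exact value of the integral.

A candidate is checked by its d/dtheta: the result must match f(theta).
F(theta) = sqrt(2)*atan(sqrt(2)*theta/2)/3 is an antiderivative of f.
Check: d/dtheta[sqrt(2)*atan(sqrt(2)*theta/2)/3] = 2/(3*theta**2 + 6) = f(theta).
F(4) = sqrt(2)*atan(2*sqrt(2))/3; F(-1) = -sqrt(2)*atan(sqrt(2)/2)/3.
Integral = F(4) - F(-1) = sqrt(2)*atan(sqrt(2)/2)/3 + sqrt(2)*atan(2*sqrt(2))/3.

Antiderivative: F(theta) = sqrt(2)*atan(sqrt(2)*theta/2)/3; value = sqrt(2)*atan(sqrt(2)/2)/3 + sqrt(2)*atan(2*sqrt(2))/3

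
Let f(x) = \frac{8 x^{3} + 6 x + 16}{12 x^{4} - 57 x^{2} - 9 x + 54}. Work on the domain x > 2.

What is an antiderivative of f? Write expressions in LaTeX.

An antiderivative is F(x) = \frac{92 \log{\left(x - 2 \right)}}{147} - \frac{2 \log{\left(x - 1 \right)}}{5} + \frac{108 \log{\left(x + \frac{3}{2} \right)}}{245} + \frac{8}{42 x + 63}.

Factor the denominator (3 \left(x - 2\right) \left(x - 1\right) \left(2 x + 3\right)^{2}) and decompose: f = \frac{216}{245 \left(2 x + 3\right)} - \frac{16}{21 \left(2 x + 3\right)^{2}} - \frac{2}{5 \left(x - 1\right)} + \frac{92}{147 \left(x - 2\right)}; each piece integrates to a log, atan, or power term.
Check: d/dx[\frac{92 \log{\left(x - 2 \right)}}{147} - \frac{2 \log{\left(x - 1 \right)}}{5} + \frac{108 \log{\left(x + \frac{3}{2} \right)}}{245} + \frac{8}{42 x + 63}] = \frac{8 x^{3} + 6 x + 16}{12 x^{4} - 57 x^{2} - 9 x + 54} = f(x).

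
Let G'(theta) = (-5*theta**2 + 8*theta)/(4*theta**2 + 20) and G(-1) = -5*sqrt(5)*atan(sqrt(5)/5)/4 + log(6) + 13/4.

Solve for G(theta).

Recover the given G'(theta) by differentiating a candidate G(theta); any mismatch rules it out.
A general antiderivative is -5*theta/4 + log(theta**2 + 5) + 5*sqrt(5)*atan(sqrt(5)*theta/5)/4 + C.
The condition gives C = -5*sqrt(5)*atan(sqrt(5)/5)/4 + log(6) + 13/4 - (-5*sqrt(5)*atan(sqrt(5)/5)/4 + 5/4 + log(6)) = 2.
So G(theta) = (-5*theta + 4*log(theta**2 + 5) + 5*sqrt(5)*atan(sqrt(5)*theta/5) + 8)/4.
Check: d/dtheta[(-5*theta + 4*log(theta**2 + 5) + 5*sqrt(5)*atan(sqrt(5)*theta/5) + 8)/4] = (-5*theta**2 + 8*theta)/(4*theta**2 + 20) = G'(theta).

G(theta) = (-5*theta + 4*log(theta**2 + 5) + 5*sqrt(5)*atan(sqrt(5)*theta/5) + 8)/4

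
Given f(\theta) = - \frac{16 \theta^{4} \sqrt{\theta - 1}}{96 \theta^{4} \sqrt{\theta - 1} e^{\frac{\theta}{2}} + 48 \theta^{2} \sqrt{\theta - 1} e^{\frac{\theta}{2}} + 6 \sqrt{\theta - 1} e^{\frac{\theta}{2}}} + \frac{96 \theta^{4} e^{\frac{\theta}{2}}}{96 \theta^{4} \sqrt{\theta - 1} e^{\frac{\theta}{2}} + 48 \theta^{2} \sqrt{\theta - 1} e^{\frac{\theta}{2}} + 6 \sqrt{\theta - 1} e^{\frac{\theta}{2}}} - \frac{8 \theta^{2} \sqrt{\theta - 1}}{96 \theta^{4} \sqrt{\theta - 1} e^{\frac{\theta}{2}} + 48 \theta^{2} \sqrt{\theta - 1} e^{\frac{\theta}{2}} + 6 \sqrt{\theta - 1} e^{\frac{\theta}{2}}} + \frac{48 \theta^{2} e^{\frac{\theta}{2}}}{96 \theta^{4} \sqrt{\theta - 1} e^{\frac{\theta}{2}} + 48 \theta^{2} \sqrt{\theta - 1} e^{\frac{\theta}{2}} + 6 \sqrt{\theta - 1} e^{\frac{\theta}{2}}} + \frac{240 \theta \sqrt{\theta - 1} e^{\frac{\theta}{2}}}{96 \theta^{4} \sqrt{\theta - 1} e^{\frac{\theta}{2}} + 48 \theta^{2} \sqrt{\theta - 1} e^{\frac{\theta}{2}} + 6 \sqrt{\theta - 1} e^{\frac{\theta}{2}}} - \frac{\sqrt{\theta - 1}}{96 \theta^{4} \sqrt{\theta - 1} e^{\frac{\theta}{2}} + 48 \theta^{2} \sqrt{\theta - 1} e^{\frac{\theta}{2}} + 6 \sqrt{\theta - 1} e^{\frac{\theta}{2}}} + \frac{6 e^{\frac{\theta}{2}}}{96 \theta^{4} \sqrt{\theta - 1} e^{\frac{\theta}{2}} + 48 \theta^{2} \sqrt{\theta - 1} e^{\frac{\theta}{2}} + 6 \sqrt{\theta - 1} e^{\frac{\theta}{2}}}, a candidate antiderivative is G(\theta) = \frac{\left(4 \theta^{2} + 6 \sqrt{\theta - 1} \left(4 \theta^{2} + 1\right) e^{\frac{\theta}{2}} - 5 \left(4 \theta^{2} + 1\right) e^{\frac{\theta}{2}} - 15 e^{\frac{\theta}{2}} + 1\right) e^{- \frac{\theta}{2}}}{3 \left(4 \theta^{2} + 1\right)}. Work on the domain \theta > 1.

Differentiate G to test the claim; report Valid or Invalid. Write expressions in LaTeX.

d/d\theta[G] = \frac{- 16 \theta^{4} \sqrt{\theta - 1} + 96 \theta^{4} e^{\frac{\theta}{2}} - 8 \theta^{2} \sqrt{\theta - 1} + 48 \theta^{2} e^{\frac{\theta}{2}} + 240 \theta \sqrt{\theta - 1} e^{\frac{\theta}{2}} - \sqrt{\theta - 1} + 6 e^{\frac{\theta}{2}}}{96 \theta^{4} \sqrt{\theta - 1} e^{\frac{\theta}{2}} + 48 \theta^{2} \sqrt{\theta - 1} e^{\frac{\theta}{2}} + 6 \sqrt{\theta - 1} e^{\frac{\theta}{2}}}
This equals f(\theta) exactly, so the claim holds.

Valid. The derivative of G reproduces f.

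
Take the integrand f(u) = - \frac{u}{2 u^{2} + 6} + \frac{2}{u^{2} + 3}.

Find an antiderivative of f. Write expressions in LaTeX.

An antiderivative is F(u) = \frac{- 3 \log{\left(u^{2} + 3 \right)} + 8 \sqrt{3} \operatorname{atan}{\left(\frac{\sqrt{3} u}{3} \right)}}{12}.

The integrand splits into summands that can be handled one at a time.
Check: d/du[\frac{- 3 \log{\left(u^{2} + 3 \right)} + 8 \sqrt{3} \operatorname{atan}{\left(\frac{\sqrt{3} u}{3} \right)}}{12}] = \frac{4 - u}{2 u^{2} + 6}, which equals f(u).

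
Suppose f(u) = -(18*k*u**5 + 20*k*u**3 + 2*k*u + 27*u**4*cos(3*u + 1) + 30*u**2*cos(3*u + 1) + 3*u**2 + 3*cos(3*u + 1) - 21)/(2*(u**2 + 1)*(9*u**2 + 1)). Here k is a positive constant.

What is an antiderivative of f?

An antiderivative is F(u) = -k*u**2/2 - sin(3*u + 1)/2 - 3*atan(u)/2 + 4*atan(3*u).

Any candidate F(u) must reproduce f(u) exactly when differentiated.
Check: d/du[-k*u**2/2 - sin(3*u + 1)/2 - 3*atan(u)/2 + 4*atan(3*u)] = (-18*k*u**5 - 20*k*u**3 - 2*k*u - 27*u**4*cos(3*u + 1) - 30*u**2*cos(3*u + 1) - 3*u**2 - 3*cos(3*u + 1) + 21)/(18*u**4 + 20*u**2 + 2), which equals f(u).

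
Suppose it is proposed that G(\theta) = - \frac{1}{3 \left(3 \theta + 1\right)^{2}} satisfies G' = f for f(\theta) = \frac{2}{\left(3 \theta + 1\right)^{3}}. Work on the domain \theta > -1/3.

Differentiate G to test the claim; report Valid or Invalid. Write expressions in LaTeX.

d/d\theta[G] = \frac{2}{27 \theta^{3} + 27 \theta^{2} + 9 \theta + 1}
This equals f(\theta) exactly, so the claim holds.

Valid. The derivative of G reproduces f.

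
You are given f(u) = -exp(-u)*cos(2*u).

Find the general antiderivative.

F(u) = (-2*sin(2*u) + cos(2*u))*exp(-u)/5 + C

Differentiate the proposed F(u) back; it has to land on f(u) exactly.
Check: d/du[(-2*sin(2*u) + cos(2*u))*exp(-u)/5] = -exp(-u)*cos(2*u) = f(u).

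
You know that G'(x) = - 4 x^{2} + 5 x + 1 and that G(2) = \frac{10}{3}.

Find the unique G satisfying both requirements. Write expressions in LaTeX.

Integrate term by term and add the pieces.
A general antiderivative is - \frac{4 x^{3}}{3} + \frac{5 x^{2}}{2} + x + C.
The condition gives C = \frac{10}{3} - (\frac{4}{3}) = 2.
So G(x) = \frac{- 8 x^{3} + 15 x^{2} + 6 x + 12}{6}.
Check: d/dx[\frac{- 8 x^{3} + 15 x^{2} + 6 x + 12}{6}] = - 4 x^{2} + 5 x + 1 = G'(x).

G(x) = \frac{- 8 x^{3} + 15 x^{2} + 6 x + 12}{6}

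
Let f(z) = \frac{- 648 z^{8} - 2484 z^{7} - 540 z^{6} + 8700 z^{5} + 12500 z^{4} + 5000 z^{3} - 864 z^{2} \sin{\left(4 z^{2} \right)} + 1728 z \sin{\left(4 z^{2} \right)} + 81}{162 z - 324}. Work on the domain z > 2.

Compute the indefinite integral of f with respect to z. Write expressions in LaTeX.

Since d/dz undoes antidifferentiation here, F'(z) = f(z) is required of F(z).
Check: d/dz[- \frac{81 z^{8} + 540 z^{7} + 1350 z^{6} + 1500 z^{5} + 625 z^{4} - 81 \log{\left(3 z - 6 \right)} - 108 \cos{\left(4 z^{2} \right)}}{162}] = \frac{- 648 z^{8} - 2484 z^{7} - 540 z^{6} + 8700 z^{5} + 12500 z^{4} + 5000 z^{3} - 864 z^{2} \sin{\left(4 z^{2} \right)} + 1728 z \sin{\left(4 z^{2} \right)} + 81}{162 z - 324} = f(z).

F(z) = - \frac{81 z^{8} + 540 z^{7} + 1350 z^{6} + 1500 z^{5} + 625 z^{4} - 81 \log{\left(3 z - 6 \right)} - 108 \cos{\left(4 z^{2} \right)}}{162} + C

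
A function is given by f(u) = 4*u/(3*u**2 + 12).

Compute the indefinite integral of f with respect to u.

F(u) = 2*log(u**2/2 + 2)/3 + C

The substitution w = u**2/2 + 2 works: f is exactly (dF/dw)*(dw/du) for that inner function.
Check: d/du[2*log(u**2/2 + 2)/3] = 4*u/(3*u**2 + 12) = f(u).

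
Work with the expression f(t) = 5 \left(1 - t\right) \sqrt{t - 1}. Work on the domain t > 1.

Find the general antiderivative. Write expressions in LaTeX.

F(t) = - 2 t^{2} \sqrt{t - 1} + 4 t \sqrt{t - 1} - 2 \sqrt{t - 1} + C

Check any antiderivative F(t) by computing F'(t) and comparing it with f(t).
Check: d/dt[- 2 t^{2} \sqrt{t - 1} + 4 t \sqrt{t - 1} - 2 \sqrt{t - 1}] = \frac{- 5 t^{2} + 10 t - 5}{\sqrt{t - 1}}, which equals f(t).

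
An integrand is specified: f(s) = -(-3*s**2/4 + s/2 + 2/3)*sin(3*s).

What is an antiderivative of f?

An antiderivative is F(s) = -s**2*cos(3*s)/4 + s*sin(3*s)/6 + s*cos(3*s)/6 - sin(3*s)/18 + 5*cos(3*s)/18.

Check any antiderivative F(s) by computing F'(s) and comparing it with f(s).
Check: d/ds[-s**2*cos(3*s)/4 + s*sin(3*s)/6 + s*cos(3*s)/6 - sin(3*s)/18 + 5*cos(3*s)/18] = 3*s**2*sin(3*s)/4 - s*sin(3*s)/2 - 2*sin(3*s)/3, which equals f(s).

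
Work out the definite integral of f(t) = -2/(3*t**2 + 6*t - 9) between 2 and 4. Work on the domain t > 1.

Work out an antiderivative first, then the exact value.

The denominator factors as 3*(t - 1)*(t + 3); partial fractions split f into directly integrable pieces: 1/(6*(t + 3)) - 1/(6*(t - 1)).
F(t) = (-log(t - 1) + log(t + 3))/6 is an antiderivative of f.
Check: d/dt[(-log(t - 1) + log(t + 3))/6] = -2/(3*t**2 + 6*t - 9) = f(t).
F(4) = -log(3)/6 + log(7)/6; F(2) = log(5)/6.
Integral = F(4) - F(2) = -log(5)/6 - log(3)/6 + log(7)/6.

Antiderivative: F(t) = (-log(t - 1) + log(t + 3))/6; value = -log(5)/6 - log(3)/6 + log(7)/6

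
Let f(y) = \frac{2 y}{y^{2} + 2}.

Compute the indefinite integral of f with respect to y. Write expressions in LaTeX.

f matches the chain-rule pattern g'(h)*h' with inner function h(y) = 3 y^{2} + 6; substituting u = h(y) collapses the integral.
Check: d/dy[\log{\left(3 y^{2} + 6 \right)}] = \frac{2 y}{y^{2} + 2} = f(y).

F(y) = \log{\left(3 y^{2} + 6 \right)} + C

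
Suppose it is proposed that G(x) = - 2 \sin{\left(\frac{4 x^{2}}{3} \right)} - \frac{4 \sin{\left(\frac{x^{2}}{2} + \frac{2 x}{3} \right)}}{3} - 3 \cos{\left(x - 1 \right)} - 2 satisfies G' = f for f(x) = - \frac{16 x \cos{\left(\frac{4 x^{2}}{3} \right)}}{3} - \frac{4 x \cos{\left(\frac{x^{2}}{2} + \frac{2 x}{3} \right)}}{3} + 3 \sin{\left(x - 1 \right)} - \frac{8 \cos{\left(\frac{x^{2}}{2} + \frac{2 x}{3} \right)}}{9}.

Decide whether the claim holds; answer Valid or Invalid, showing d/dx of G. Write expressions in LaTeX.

Valid - the claim checks out under differentiation.

d/dx[G] = - \frac{16 x \cos{\left(\frac{4 x^{2}}{3} \right)}}{3} - \frac{4 x \cos{\left(\frac{x^{2}}{2} + \frac{2 x}{3} \right)}}{3} + 3 \sin{\left(x - 1 \right)} - \frac{8 \cos{\left(\frac{x^{2}}{2} + \frac{2 x}{3} \right)}}{9}
This equals f(x) exactly, so the claim holds.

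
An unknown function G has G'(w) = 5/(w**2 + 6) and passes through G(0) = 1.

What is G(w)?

The proposed G(w) is checked by its d/dw: the result must match the given G'(w).
A general antiderivative is 5*sqrt(6)*atan(sqrt(6)*w/6)/6 + C.
The condition gives C = 1 - (0) = 1.
So G(w) = 5*sqrt(6)*atan(sqrt(6)*w/6)/6 + 1.
Check: d/dw[5*sqrt(6)*atan(sqrt(6)*w/6)/6 + 1] = 5/(w**2 + 6) = G'(w).

G(w) = 5*sqrt(6)*atan(sqrt(6)*w/6)/6 + 1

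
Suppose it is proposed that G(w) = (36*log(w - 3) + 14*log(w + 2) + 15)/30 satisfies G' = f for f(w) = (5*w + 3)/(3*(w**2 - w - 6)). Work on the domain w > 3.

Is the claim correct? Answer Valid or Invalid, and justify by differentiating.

d/dw[G] = (5*w + 3)/(3*w**2 - 3*w - 18)
This equals f(w) exactly, so the claim holds.

Valid - differentiating G returns exactly f.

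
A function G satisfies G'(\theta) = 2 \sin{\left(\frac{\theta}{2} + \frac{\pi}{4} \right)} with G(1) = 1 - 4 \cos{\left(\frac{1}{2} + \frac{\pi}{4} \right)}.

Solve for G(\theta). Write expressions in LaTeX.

Check a candidate G(\theta) by differentiating: d/d\theta[G] must match the given G'(\theta).
A general antiderivative is - 4 \cos{\left(\frac{\theta}{2} + \frac{\pi}{4} \right)} + C.
The condition gives C = 1 - 4 \cos{\left(\frac{1}{2} + \frac{\pi}{4} \right)} - (- 4 \cos{\left(\frac{1}{2} + \frac{\pi}{4} \right)}) = 1.
So G(\theta) = 1 - 4 \cos{\left(\frac{\theta}{2} + \frac{\pi}{4} \right)}.
Check: d/d\theta[1 - 4 \cos{\left(\frac{\theta}{2} + \frac{\pi}{4} \right)}] = 2 \sin{\left(\frac{\theta}{2} + \frac{\pi}{4} \right)} = G'(\theta).

G(\theta) = 1 - 4 \cos{\left(\frac{\theta}{2} + \frac{\pi}{4} \right)}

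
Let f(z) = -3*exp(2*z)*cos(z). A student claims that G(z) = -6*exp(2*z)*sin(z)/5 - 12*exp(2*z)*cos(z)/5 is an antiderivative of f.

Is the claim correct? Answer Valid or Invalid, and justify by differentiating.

d/dz[G] = -6*exp(2*z)*cos(z)
d/dz[G] - f(z) = -3*exp(2*z)*cos(z) != 0.

Invalid: d/dz[G] - f = -3*exp(2*z)*cos(z), which is not 0.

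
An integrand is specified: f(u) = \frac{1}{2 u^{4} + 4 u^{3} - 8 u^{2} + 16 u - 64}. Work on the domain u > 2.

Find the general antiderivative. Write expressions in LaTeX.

F(u) = \frac{\log{\left(u - 2 \right)}}{96} - \frac{\log{\left(u + 4 \right)}}{240} - \frac{\log{\left(u^{2} + 4 \right)}}{320} - \frac{3 \operatorname{atan}{\left(\frac{u}{2} \right)}}{160} + C

Factor the denominator (2 \left(u - 2\right) \left(u + 4\right) \left(u^{2} + 4\right)) and decompose: f = - \frac{u + 6}{160 \left(u^{2} + 4\right)} - \frac{1}{240 \left(u + 4\right)} + \frac{1}{96 \left(u - 2\right)}; each piece integrates to a log, atan, or power term.
Check: d/du[\frac{\log{\left(u - 2 \right)}}{96} - \frac{\log{\left(u + 4 \right)}}{240} - \frac{\log{\left(u^{2} + 4 \right)}}{320} - \frac{3 \operatorname{atan}{\left(\frac{u}{2} \right)}}{160}] = \frac{1}{2 u^{4} + 4 u^{3} - 8 u^{2} + 16 u - 64} = f(u).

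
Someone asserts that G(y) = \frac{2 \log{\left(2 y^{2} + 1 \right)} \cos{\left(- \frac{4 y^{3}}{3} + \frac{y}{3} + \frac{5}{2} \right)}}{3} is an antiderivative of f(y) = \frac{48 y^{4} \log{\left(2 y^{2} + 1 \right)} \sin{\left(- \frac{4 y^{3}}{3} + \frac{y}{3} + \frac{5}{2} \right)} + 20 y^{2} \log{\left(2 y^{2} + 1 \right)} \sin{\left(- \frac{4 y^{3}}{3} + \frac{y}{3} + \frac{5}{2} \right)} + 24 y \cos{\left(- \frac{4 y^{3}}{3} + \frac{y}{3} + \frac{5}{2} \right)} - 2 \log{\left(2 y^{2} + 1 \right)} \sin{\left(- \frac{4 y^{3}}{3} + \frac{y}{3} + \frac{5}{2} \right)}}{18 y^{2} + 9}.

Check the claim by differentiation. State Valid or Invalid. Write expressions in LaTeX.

d/dy[G] = \frac{48 y^{4} \log{\left(2 y^{2} + 1 \right)} \sin{\left(- \frac{4 y^{3}}{3} + \frac{y}{3} + \frac{5}{2} \right)} + 20 y^{2} \log{\left(2 y^{2} + 1 \right)} \sin{\left(- \frac{4 y^{3}}{3} + \frac{y}{3} + \frac{5}{2} \right)} + 24 y \cos{\left(- \frac{4 y^{3}}{3} + \frac{y}{3} + \frac{5}{2} \right)} - 2 \log{\left(2 y^{2} + 1 \right)} \sin{\left(- \frac{4 y^{3}}{3} + \frac{y}{3} + \frac{5}{2} \right)}}{18 y^{2} + 9}
This equals f(y) exactly, so the claim holds.

Valid. The derivative of G reproduces f.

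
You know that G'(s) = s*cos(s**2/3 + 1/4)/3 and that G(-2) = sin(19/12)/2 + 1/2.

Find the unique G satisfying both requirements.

G(s) = sin(s**2/3 + 1/4)/2 + 1/2

G'(s) matches the chain-rule pattern g'(h)*h' with inner function h(s) = s**2/3 + 1/4; substituting u = h(s) collapses the integral.
A general antiderivative is sin(s**2/3 + 1/4)/2 + C.
The condition gives C = sin(19/12)/2 + 1/2 - (sin(19/12)/2) = 1/2.
So G(s) = sin(s**2/3 + 1/4)/2 + 1/2.
Check: d/ds[sin(s**2/3 + 1/4)/2 + 1/2] = s*cos(s**2/3 + 1/4)/3 = G'(s).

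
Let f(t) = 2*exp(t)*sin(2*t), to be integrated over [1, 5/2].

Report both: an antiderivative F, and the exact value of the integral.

Recover f(t) by differentiating a candidate F(t); any mismatch rules it out.
F(t) = 2*exp(t)*sin(2*t)/5 - 4*exp(t)*cos(2*t)/5 is an antiderivative of f.
Check: d/dt[2*exp(t)*sin(2*t)/5 - 4*exp(t)*cos(2*t)/5] = 2*exp(t)*sin(2*t) = f(t).
F(5/2) = 2*exp(5/2)*sin(5)/5 - 4*exp(5/2)*cos(5)/5; F(1) = -4*exp(1)*cos(2)/5 + 2*exp(1)*sin(2)/5.
Integral = F(5/2) - F(1) = 2*exp(5/2)*sin(5)/5 - 4*exp(5/2)*cos(5)/5 - 2*exp(1)*sin(2)/5 + 4*exp(1)*cos(2)/5.

Antiderivative: F(t) = 2*exp(t)*sin(2*t)/5 - 4*exp(t)*cos(2*t)/5; value = 2*exp(5/2)*sin(5)/5 - 4*exp(5/2)*cos(5)/5 - 2*exp(1)*sin(2)/5 + 4*exp(1)*cos(2)/5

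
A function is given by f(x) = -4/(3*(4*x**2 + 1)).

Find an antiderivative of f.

An antiderivative is F(x) = -2*atan(2*x)/3.

For F(x) to be correct the identity F'(x) - f(x) = 0 must hold.
Check: d/dx[-2*atan(2*x)/3] = -4/(12*x**2 + 3), which equals f(x).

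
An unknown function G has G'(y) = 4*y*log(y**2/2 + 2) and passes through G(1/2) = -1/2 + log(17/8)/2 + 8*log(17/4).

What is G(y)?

Any candidate G(y) must reproduce the stated G'(y) exactly.
A general antiderivative is 2*y**2*log(y**2/2 + 2) - 2*y**2 + 8*log(y**2 + 4) + C.
The condition gives C = -1/2 + log(17/8)/2 + 8*log(17/4) - (-1/2 + log(17/8)/2 + 8*log(17/4)) = 0.
So G(y) = 2*y**2*log(y**2/2 + 2) - 2*y**2 + 8*log(y**2 + 4).
Check: d/dy[2*y**2*log(y**2/2 + 2) - 2*y**2 + 8*log(y**2 + 4)] = 4*y*log(y**2/2 + 2) = G'(y).

G(y) = 2*y**2*log(y**2/2 + 2) - 2*y**2 + 8*log(y**2 + 4)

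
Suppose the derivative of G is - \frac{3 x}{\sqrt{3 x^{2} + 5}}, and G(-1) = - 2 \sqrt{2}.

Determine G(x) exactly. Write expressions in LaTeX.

G'(x) matches the chain-rule pattern g'(h)*h' with inner function h(x) = 3 x^{2} + 5; substituting u = h(x) collapses the integral.
A general antiderivative is - \sqrt{3 x^{2} + 5} + C.
The condition gives C = - 2 \sqrt{2} - (- 2 \sqrt{2}) = 0.
So G(x) = - \sqrt{3 x^{2} + 5}.
Check: d/dx[- \sqrt{3 x^{2} + 5}] = - \frac{3 x}{\sqrt{3 x^{2} + 5}} = G'(x).

G(x) = - \sqrt{3 x^{2} + 5}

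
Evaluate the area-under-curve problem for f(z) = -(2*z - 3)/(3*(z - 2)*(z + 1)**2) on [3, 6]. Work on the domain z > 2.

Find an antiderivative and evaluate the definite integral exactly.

Antiderivative: F(z) = -log(z - 2)/27 + log(z + 1)/27 + 5/(9*z + 9); value = -2*log(4)/27 - 5/84 + log(7)/27

Factor the denominator (3*(z - 2)*(z + 1)**2) and decompose: f = 1/(27*(z + 1)) - 5/(9*(z + 1)**2) - 1/(27*(z - 2)); each piece integrates to a log, atan, or power term.
F(z) = -log(z - 2)/27 + log(z + 1)/27 + 5/(9*z + 9) is an antiderivative of f.
Check: d/dz[-log(z - 2)/27 + log(z + 1)/27 + 5/(9*z + 9)] = (3 - 2*z)/(3*z**3 - 9*z - 6), which equals f(z).
F(6) = -log(4)/27 + log(7)/27 + 5/63; F(3) = log(4)/27 + 5/36.
Integral = F(6) - F(3) = -2*log(4)/27 - 5/84 + log(7)/27.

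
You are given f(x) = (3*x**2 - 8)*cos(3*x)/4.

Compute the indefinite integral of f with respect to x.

Since d/dx undoes antidifferentiation here, F'(x) = f(x) is required of F(x).
Check: d/dx[x**2*sin(3*x)/4 + x*cos(3*x)/6 - 13*sin(3*x)/18] = 3*x**2*cos(3*x)/4 - 2*cos(3*x), which equals f(x).

F(x) = x**2*sin(3*x)/4 + x*cos(3*x)/6 - 13*sin(3*x)/18 + C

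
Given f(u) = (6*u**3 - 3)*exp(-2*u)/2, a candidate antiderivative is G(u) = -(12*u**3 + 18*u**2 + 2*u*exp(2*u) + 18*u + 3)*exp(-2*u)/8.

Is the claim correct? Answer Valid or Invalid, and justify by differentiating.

d/du[G] = (12*u**3 - exp(2*u) - 6)*exp(-2*u)/4
d/du[G] - f(u) = -1/4 != 0.

Invalid: d/du[G] - f = -1/4, which is not 0.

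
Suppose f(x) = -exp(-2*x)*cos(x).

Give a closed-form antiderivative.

An antiderivative is F(x) = (-sin(x) + 2*cos(x))*exp(-2*x)/5.

Whatever form F(x) takes, F'(x) = f(x) is non-negotiable.
Check: d/dx[(-sin(x) + 2*cos(x))*exp(-2*x)/5] = -exp(-2*x)*cos(x) = f(x).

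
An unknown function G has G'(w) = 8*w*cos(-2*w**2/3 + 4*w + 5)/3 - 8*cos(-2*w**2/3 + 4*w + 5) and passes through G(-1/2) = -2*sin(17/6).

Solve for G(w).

G(w) = -2*sin(-2*w**2/3 + 4*w + 5)

G'(w) matches the chain-rule pattern g'(h)*h' with inner function h(w) = -2*w**2/3 + 4*w + 5; substituting u = h(w) collapses the integral.
A general antiderivative is -2*sin(-2*w**2/3 + 4*w + 5) + C.
The condition gives C = -2*sin(17/6) - (-2*sin(17/6)) = 0.
So G(w) = -2*sin(-2*w**2/3 + 4*w + 5).
Check: d/dw[-2*sin(-2*w**2/3 + 4*w + 5)] = 8*w*cos(-2*w**2/3 + 4*w + 5)/3 - 8*cos(-2*w**2/3 + 4*w + 5) = G'(w).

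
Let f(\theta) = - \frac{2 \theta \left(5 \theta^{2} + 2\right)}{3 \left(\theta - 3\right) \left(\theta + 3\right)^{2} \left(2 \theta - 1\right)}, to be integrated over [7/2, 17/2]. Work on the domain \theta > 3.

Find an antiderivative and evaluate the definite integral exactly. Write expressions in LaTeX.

The denominator factors as 3 \left(\theta - 3\right) \left(\theta + 3\right)^{2} \left(2 \theta - 1\right); partial fractions split f into directly integrable pieces: \frac{26}{735 \left(2 \theta - 1\right)} - \frac{1025}{882 \left(\theta + 3\right)} + \frac{47}{21 \left(\theta + 3\right)^{2}} - \frac{47}{90 \left(\theta - 3\right)}.
F(\theta) = \frac{- 2303 \theta \log{\left(\theta - 3 \right)} + 78 \theta \log{\left(\theta - \frac{1}{2} \right)} - 5125 \theta \log{\left(\theta + 3 \right)} - 6909 \log{\left(\theta - 3 \right)} + 234 \log{\left(\theta - \frac{1}{2} \right)} - 15375 \log{\left(\theta + 3 \right)} - 9870}{4410 \theta + 13230} is an antiderivative of f.
Check: d/d\theta[\frac{- 2303 \theta \log{\left(\theta - 3 \right)} + 78 \theta \log{\left(\theta - \frac{1}{2} \right)} - 5125 \theta \log{\left(\theta + 3 \right)} - 6909 \log{\left(\theta - 3 \right)} + 234 \log{\left(\theta - \frac{1}{2} \right)} - 15375 \log{\left(\theta + 3 \right)} - 9870}{4410 \theta + 13230}] = \frac{- 10 \theta^{3} - 4 \theta}{6 \theta^{4} + 15 \theta^{3} - 63 \theta^{2} - 135 \theta + 81}, which equals f(\theta).
F(17/2) = - \frac{1025 \log{\left(\frac{23}{2} \right)}}{882} - \frac{47 \log{\left(\frac{11}{2} \right)}}{90} - \frac{94}{483} + \frac{13 \log{\left(8 \right)}}{735}; F(7/2) = - \frac{1025 \log{\left(\frac{13}{2} \right)}}{882} - \frac{94}{273} + \frac{13 \log{\left(3 \right)}}{735} + \frac{47 \log{\left(2 \right)}}{90}.
Integral = F(17/2) - F(7/2) = - \frac{1025 \log{\left(\frac{23}{2} \right)}}{882} - \frac{47 \log{\left(\frac{11}{2} \right)}}{90} - \frac{47 \log{\left(2 \right)}}{90} - \frac{13 \log{\left(3 \right)}}{735} + \frac{13 \log{\left(8 \right)}}{735} + \frac{940}{6279} + \frac{1025 \log{\left(\frac{13}{2} \right)}}{882}.

Antiderivative: F(\theta) = \frac{- 2303 \theta \log{\left(\theta - 3 \right)} + 78 \theta \log{\left(\theta - \frac{1}{2} \right)} - 5125 \theta \log{\left(\theta + 3 \right)} - 6909 \log{\left(\theta - 3 \right)} + 234 \log{\left(\theta - \frac{1}{2} \right)} - 15375 \log{\left(\theta + 3 \right)} - 9870}{4410 \theta + 13230}; value = - \frac{1025 \log{\left(\frac{23}{2} \right)}}{882} - \frac{47 \log{\left(\frac{11}{2} \right)}}{90} - \frac{47 \log{\left(2 \right)}}{90} - \frac{13 \log{\left(3 \right)}}{735} + \frac{13 \log{\left(8 \right)}}{735} + \frac{940}{6279} + \frac{1025 \log{\left(\frac{13}{2} \right)}}{882}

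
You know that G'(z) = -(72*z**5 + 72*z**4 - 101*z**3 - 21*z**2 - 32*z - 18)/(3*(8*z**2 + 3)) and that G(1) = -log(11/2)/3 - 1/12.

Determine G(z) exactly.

G(z) = -3*z**4/4 - z**3 + 8*z**2/3 + 2*z - log(4*z**2 + 3/2)/3 - 3

For G(z) to be correct, d/dz[G] must agree with the stated G'(z) identically.
A general antiderivative is -3*(-z**2 - 2*z/3 + 2)**2/4 - log(4*z**2 + 3/2)/3 + C.
The condition gives C = -log(11/2)/3 - 1/12 - (-log(11/2)/3 - 1/12) = 0.
So G(z) = -3*z**4/4 - z**3 + 8*z**2/3 + 2*z - log(4*z**2 + 3/2)/3 - 3.
Check: d/dz[-3*z**4/4 - z**3 + 8*z**2/3 + 2*z - log(4*z**2 + 3/2)/3 - 3] = (-72*z**5 - 72*z**4 + 101*z**3 + 21*z**2 + 32*z + 18)/(24*z**2 + 9), which equals G'(z).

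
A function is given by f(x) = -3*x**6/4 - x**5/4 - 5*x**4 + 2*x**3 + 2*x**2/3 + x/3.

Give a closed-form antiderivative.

The integrand splits into summands that can be handled one at a time.
Check: d/dx[-3*x**7/28 - x**6/24 - x**5 + x**4/2 + 2*x**3/9 + x**2/6] = -3*x**6/4 - x**5/4 - 5*x**4 + 2*x**3 + 2*x**2/3 + x/3 = f(x).

An antiderivative is F(x) = -3*x**7/28 - x**6/24 - x**5 + x**4/2 + 2*x**3/9 + x**2/6.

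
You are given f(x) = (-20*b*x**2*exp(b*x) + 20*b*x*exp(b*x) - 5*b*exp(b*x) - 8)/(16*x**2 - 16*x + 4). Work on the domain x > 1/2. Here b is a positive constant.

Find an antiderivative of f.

For F(x) to be correct the identity F'(x) - f(x) = 0 must hold.
Check: d/dx[-5*exp(b*x)/4 + 1/(2*x - 1)] = (-20*b*x**2*exp(b*x) + 20*b*x*exp(b*x) - 5*b*exp(b*x) - 8)/(16*x**2 - 16*x + 4) = f(x).

An antiderivative is F(x) = -5*exp(b*x)/4 + 1/(2*x - 1).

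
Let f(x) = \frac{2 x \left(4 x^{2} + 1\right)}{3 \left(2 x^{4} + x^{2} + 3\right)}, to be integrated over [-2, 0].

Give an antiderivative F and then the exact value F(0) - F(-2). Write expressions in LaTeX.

The substitution u = 2 x^{4} + x^{2} + 3 works: f is exactly (dF/du)*(du/dx) for that inner function.
F(x) = \frac{\log{\left(2 x^{4} + x^{2} + 3 \right)}}{3} is an antiderivative of f.
Check: d/dx[\frac{\log{\left(2 x^{4} + x^{2} + 3 \right)}}{3}] = \frac{8 x^{3} + 2 x}{6 x^{4} + 3 x^{2} + 9}, which equals f(x).
F(0) = \frac{\log{\left(3 \right)}}{3}; F(-2) = \frac{\log{\left(39 \right)}}{3}.
Integral = F(0) - F(-2) = - \frac{\log{\left(39 \right)}}{3} + \frac{\log{\left(3 \right)}}{3}.

Antiderivative: F(x) = \frac{\log{\left(2 x^{4} + x^{2} + 3 \right)}}{3}; value = - \frac{\log{\left(39 \right)}}{3} + \frac{\log{\left(3 \right)}}{3}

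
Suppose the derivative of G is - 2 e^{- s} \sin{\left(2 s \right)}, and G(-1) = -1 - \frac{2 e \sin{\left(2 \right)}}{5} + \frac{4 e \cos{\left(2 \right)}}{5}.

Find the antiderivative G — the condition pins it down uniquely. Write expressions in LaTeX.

G(s) = \frac{\left(- 5 e^{s} + 2 \sin{\left(2 s \right)} + 4 \cos{\left(2 s \right)}\right) e^{- s}}{5}

The proposed G(s) is checked by its d/ds: the result must match the given G'(s).
A general antiderivative is \frac{2 e^{- s} \sin{\left(2 s \right)}}{5} + \frac{4 e^{- s} \cos{\left(2 s \right)}}{5} + C.
The condition gives C = -1 - \frac{2 e \sin{\left(2 \right)}}{5} + \frac{4 e \cos{\left(2 \right)}}{5} - (- \frac{2 e \sin{\left(2 \right)}}{5} + \frac{4 e \cos{\left(2 \right)}}{5}) = -1.
So G(s) = \frac{\left(- 5 e^{s} + 2 \sin{\left(2 s \right)} + 4 \cos{\left(2 s \right)}\right) e^{- s}}{5}.
Check: d/ds[\frac{\left(- 5 e^{s} + 2 \sin{\left(2 s \right)} + 4 \cos{\left(2 s \right)}\right) e^{- s}}{5}] = - 2 e^{- s} \sin{\left(2 s \right)} = G'(s).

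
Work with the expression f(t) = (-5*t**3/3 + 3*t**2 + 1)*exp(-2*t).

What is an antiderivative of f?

Recognize the product-rule pattern: f = u'v + uv' with u = 5*t**3/6 - t**2/4 - t/4 - 5/8, v = exp(-2*t), so integration by parts undoes it.
Check: d/dt[(20*t**3 - 6*t**2 - 6*t - 15)*exp(-2*t)/24] = (-5*t**3 + 9*t**2 + 3)*exp(-2*t)/3, which equals f(t).

An antiderivative is F(t) = (20*t**3 - 6*t**2 - 6*t - 15)*exp(-2*t)/24.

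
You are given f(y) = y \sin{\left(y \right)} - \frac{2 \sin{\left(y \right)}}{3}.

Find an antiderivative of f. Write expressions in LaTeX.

Integrate term by term and add the pieces.
Check: d/dy[- y \cos{\left(y \right)} + \sin{\left(y \right)} + \frac{2 \cos{\left(y \right)}}{3}] = y \sin{\left(y \right)} - \frac{2 \sin{\left(y \right)}}{3} = f(y).

An antiderivative is F(y) = - y \cos{\left(y \right)} + \sin{\left(y \right)} + \frac{2 \cos{\left(y \right)}}{3}.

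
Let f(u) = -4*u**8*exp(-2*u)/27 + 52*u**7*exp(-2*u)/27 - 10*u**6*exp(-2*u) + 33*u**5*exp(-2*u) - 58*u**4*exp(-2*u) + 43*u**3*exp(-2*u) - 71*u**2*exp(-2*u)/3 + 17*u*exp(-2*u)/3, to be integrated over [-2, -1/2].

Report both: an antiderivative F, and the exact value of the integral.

Antiderivative: F(u) = -u**2*(5*u**3 + u**2/2 + 4*(-u**2/3 + u - 1)**3 - 5/3)*exp(-2*u)/2; value = -19718*exp(4)/27 + 7795*exp(1)/3456

Integrate term by term and add the pieces.
F(u) = -u**2*(5*u**3 + u**2/2 + 4*(-u**2/3 + u - 1)**3 - 5/3)*exp(-2*u)/2 is an antiderivative of f.
Check: d/du[-u**2*(5*u**3 + u**2/2 + 4*(-u**2/3 + u - 1)**3 - 5/3)*exp(-2*u)/2] = (-4*u**8 + 52*u**7 - 270*u**6 + 891*u**5 - 1566*u**4 + 1161*u**3 - 639*u**2 + 153*u)*exp(-2*u)/27, which equals f(u).
F(-1/2) = 7795*exp(1)/3456; F(-2) = 19718*exp(4)/27.
Integral = F(-1/2) - F(-2) = -19718*exp(4)/27 + 7795*exp(1)/3456.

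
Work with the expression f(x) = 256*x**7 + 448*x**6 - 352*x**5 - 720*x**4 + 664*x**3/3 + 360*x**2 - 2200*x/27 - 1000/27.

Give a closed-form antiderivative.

An antiderivative is F(x) = 2*(-6*x**2 - 3*x + 5)**4/81.

f matches the chain-rule pattern g'(h)*h' with inner function h(x) = -2*x**2 - x + 5/3; substituting u = h(x) collapses the integral.
Check: d/dx[2*(-6*x**2 - 3*x + 5)**4/81] = 256*x**7 + 448*x**6 - 352*x**5 - 720*x**4 + 664*x**3/3 + 360*x**2 - 2200*x/27 - 1000/27 = f(x).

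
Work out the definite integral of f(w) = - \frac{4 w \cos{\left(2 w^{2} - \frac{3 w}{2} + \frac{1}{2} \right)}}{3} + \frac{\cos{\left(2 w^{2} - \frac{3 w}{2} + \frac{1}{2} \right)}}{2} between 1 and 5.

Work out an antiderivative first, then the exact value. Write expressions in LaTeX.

f matches the chain-rule pattern g'(h)*h' with inner function h(w) = 2 w^{2} - \frac{3 w}{2} + \frac{1}{2}; substituting u = h(w) collapses the integral.
F(w) = - \frac{\sin{\left(2 w^{2} - \frac{3 w}{2} + \frac{1}{2} \right)}}{3} is an antiderivative of f.
Check: d/dw[- \frac{\sin{\left(2 w^{2} - \frac{3 w}{2} + \frac{1}{2} \right)}}{3}] = - \frac{4 w \cos{\left(2 w^{2} - \frac{3 w}{2} + \frac{1}{2} \right)}}{3} + \frac{\cos{\left(2 w^{2} - \frac{3 w}{2} + \frac{1}{2} \right)}}{2} = f(w).
F(5) = - \frac{\sin{\left(43 \right)}}{3}; F(1) = - \frac{\sin{\left(1 \right)}}{3}.
Integral = F(5) - F(1) = - \frac{\sin{\left(43 \right)}}{3} + \frac{\sin{\left(1 \right)}}{3}.

Antiderivative: F(w) = - \frac{\sin{\left(2 w^{2} - \frac{3 w}{2} + \frac{1}{2} \right)}}{3}; value = - \frac{\sin{\left(43 \right)}}{3} + \frac{\sin{\left(1 \right)}}{3}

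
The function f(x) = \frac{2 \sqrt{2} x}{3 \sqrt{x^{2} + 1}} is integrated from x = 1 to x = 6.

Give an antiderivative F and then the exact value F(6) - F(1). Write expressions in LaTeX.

The substitution u = \frac{x^{2}}{2} + \frac{1}{2} works: f is exactly (dF/du)*(du/dx) for that inner function.
F(x) = \frac{4 \sqrt{\frac{x^{2}}{2} + \frac{1}{2}}}{3} is an antiderivative of f.
Check: d/dx[\frac{4 \sqrt{\frac{x^{2}}{2} + \frac{1}{2}}}{3}] = \frac{2 \sqrt{2} x}{3 \sqrt{x^{2} + 1}} = f(x).
F(6) = \frac{2 \sqrt{74}}{3}; F(1) = \frac{4}{3}.
Integral = F(6) - F(1) = - \frac{4}{3} + \frac{2 \sqrt{74}}{3}.

Antiderivative: F(x) = \frac{4 \sqrt{\frac{x^{2}}{2} + \frac{1}{2}}}{3}; value = - \frac{4}{3} + \frac{2 \sqrt{74}}{3}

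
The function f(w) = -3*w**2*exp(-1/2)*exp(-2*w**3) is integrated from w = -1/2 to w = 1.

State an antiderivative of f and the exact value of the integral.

f matches the chain-rule pattern g'(h)*h' with inner function h(w) = -2*w**3 - 1/2; substituting u = h(w) collapses the integral.
F(w) = exp(-1/2)*exp(-2*w**3)/2 is an antiderivative of f.
Check: d/dw[exp(-1/2)*exp(-2*w**3)/2] = -3*w**2*exp(-1/2)*exp(-2*w**3) = f(w).
F(1) = exp(-5/2)/2; F(-1/2) = exp(-1/4)/2.
Integral = F(1) - F(-1/2) = -exp(-1/4)/2 + exp(-5/2)/2.

Antiderivative: F(w) = exp(-1/2)*exp(-2*w**3)/2; value = -exp(-1/4)/2 + exp(-5/2)/2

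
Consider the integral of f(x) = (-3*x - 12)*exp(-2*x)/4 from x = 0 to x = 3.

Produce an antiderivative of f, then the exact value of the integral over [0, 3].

Antiderivative: F(x) = 3*x*exp(-2*x)/8 + 27*exp(-2*x)/16; value = -27/16 + 45*exp(-6)/16

Recognize the product-rule pattern: f = u'v + uv' with u = 3*x/8 + 27/16, v = exp(-2*x), so integration by parts undoes it.
F(x) = 3*x*exp(-2*x)/8 + 27*exp(-2*x)/16 is an antiderivative of f.
Check: d/dx[3*x*exp(-2*x)/8 + 27*exp(-2*x)/16] = (-3*x - 12)*exp(-2*x)/4 = f(x).
F(3) = 45*exp(-6)/16; F(0) = 27/16.
Integral = F(3) - F(0) = -27/16 + 45*exp(-6)/16.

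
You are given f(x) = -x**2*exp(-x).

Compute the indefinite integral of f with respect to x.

F(x) = (x**2 + 2*x + 2)*exp(-x) + C

f has the shape u'v + uv' for u = x**2 + 2*x + 2 and v = exp(-x) — it is the derivative of the product u*v.
Check: d/dx[(x**2 + 2*x + 2)*exp(-x)] = -x**2*exp(-x) = f(x).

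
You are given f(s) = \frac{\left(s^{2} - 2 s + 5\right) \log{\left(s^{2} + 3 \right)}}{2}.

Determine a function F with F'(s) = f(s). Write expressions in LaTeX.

A candidate is checked by its d/ds: the result must match f(s).
Check: d/ds[- \frac{s^{3}}{9} + \frac{s^{2}}{2} - 4 s + \left(\frac{s^{3}}{6} - \frac{s^{2}}{2} + \frac{5 s}{2}\right) \log{\left(s^{2} + 3 \right)} - \frac{3 \log{\left(s^{2} + 3 \right)}}{2} + 4 \sqrt{3} \operatorname{atan}{\left(\frac{\sqrt{3} s}{3} \right)}] = \frac{s^{2} \log{\left(s^{2} + 3 \right)}}{2} - s \log{\left(s^{2} + 3 \right)} + \frac{5 \log{\left(s^{2} + 3 \right)}}{2}, which equals f(s).

An antiderivative is F(s) = - \frac{s^{3}}{9} + \frac{s^{2}}{2} - 4 s + \left(\frac{s^{3}}{6} - \frac{s^{2}}{2} + \frac{5 s}{2}\right) \log{\left(s^{2} + 3 \right)} - \frac{3 \log{\left(s^{2} + 3 \right)}}{2} + 4 \sqrt{3} \operatorname{atan}{\left(\frac{\sqrt{3} s}{3} \right)}.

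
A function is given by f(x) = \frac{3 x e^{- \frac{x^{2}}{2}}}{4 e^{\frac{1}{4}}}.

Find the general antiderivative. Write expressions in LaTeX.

F(x) = - \frac{3 e^{- \frac{x^{2}}{2}}}{4 e^{\frac{1}{4}}} + C

f matches the chain-rule pattern g'(h)*h' with inner function h(x) = - \frac{x^{2}}{2} - \frac{1}{4}; substituting u = h(x) collapses the integral.
Check: d/dx[- \frac{3 e^{- \frac{x^{2}}{2}}}{4 e^{\frac{1}{4}}}] = \frac{3 x e^{- \frac{x^{2}}{2}}}{4 e^{\frac{1}{4}}} = f(x).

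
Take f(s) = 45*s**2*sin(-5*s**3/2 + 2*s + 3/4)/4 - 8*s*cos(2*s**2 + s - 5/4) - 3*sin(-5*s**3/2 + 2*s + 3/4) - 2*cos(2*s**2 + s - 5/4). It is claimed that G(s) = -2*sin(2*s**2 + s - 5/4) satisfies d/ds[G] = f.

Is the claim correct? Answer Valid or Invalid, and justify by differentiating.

Invalid: d/ds[G] - f = -45*s**2*sin(-5*s**3/2 + 2*s + 3/4)/4 + 3*sin(-5*s**3/2 + 2*s + 3/4), which is not 0.

d/ds[G] = -8*s*cos(2*s**2 + s - 5/4) - 2*cos(2*s**2 + s - 5/4)
d/ds[G] - f(s) = -45*s**2*sin(-5*s**3/2 + 2*s + 3/4)/4 + 3*sin(-5*s**3/2 + 2*s + 3/4) != 0.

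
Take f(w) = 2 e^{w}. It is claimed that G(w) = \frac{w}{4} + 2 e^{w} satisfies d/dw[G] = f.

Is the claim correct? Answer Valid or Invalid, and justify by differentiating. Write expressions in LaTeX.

d/dw[G] = 2 e^{w} + \frac{1}{4}
d/dw[G] - f(w) = \frac{1}{4} != 0.

Invalid: d/dw[G] - f = \frac{1}{4}, which is not 0.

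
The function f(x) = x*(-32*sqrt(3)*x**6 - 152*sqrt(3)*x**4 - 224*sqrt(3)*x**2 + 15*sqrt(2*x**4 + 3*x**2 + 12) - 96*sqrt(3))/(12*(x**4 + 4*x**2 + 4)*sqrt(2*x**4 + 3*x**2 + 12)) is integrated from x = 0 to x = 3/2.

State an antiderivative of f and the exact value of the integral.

A first test for any F(x): its x-derivative must equal f(x) identically.
F(x) = (-16*x**2*sqrt(2*x**4 + 3*x**2 + 12) - 32*sqrt(2*x**4 + 3*x**2 + 12) - 5*sqrt(3))/(8*sqrt(3)*x**2 + 16*sqrt(3)) is an antiderivative of f.
Check: d/dx[(-16*x**2*sqrt(2*x**4 + 3*x**2 + 12) - 32*sqrt(2*x**4 + 3*x**2 + 12) - 5*sqrt(3))/(8*sqrt(3)*x**2 + 16*sqrt(3))] = (-32*sqrt(3)*x**7 - 152*sqrt(3)*x**5 - 224*sqrt(3)*x**3 + 15*x*sqrt(2*x**4 + 3*x**2 + 12) - 96*sqrt(3)*x)/(12*x**4*sqrt(2*x**4 + 3*x**2 + 12) + 48*x**2*sqrt(2*x**4 + 3*x**2 + 12) + 48*sqrt(2*x**4 + 3*x**2 + 12)), which equals f(x).
F(3/2) = -sqrt(154)/2 - 5/34; F(0) = -69/16.
Integral = F(3/2) - F(0) = 1133/272 - sqrt(154)/2.

Antiderivative: F(x) = (-16*x**2*sqrt(2*x**4 + 3*x**2 + 12) - 32*sqrt(2*x**4 + 3*x**2 + 12) - 5*sqrt(3))/(8*sqrt(3)*x**2 + 16*sqrt(3)); value = 1133/272 - sqrt(154)/2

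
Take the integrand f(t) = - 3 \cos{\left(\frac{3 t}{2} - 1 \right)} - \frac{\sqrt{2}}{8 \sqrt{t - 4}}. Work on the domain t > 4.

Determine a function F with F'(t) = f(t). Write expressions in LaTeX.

An antiderivative is F(t) = - \frac{\sqrt{\frac{t}{2} - 2}}{2} - 2 \sin{\left(\frac{3 t}{2} - 1 \right)}.

Integrate term by term and add the pieces.
Check: d/dt[- \frac{\sqrt{\frac{t}{2} - 2}}{2} - 2 \sin{\left(\frac{3 t}{2} - 1 \right)}] = \frac{- 24 \sqrt{t - 4} \cos{\left(\frac{3 t}{2} - 1 \right)} - \sqrt{2}}{8 \sqrt{t - 4}}, which equals f(t).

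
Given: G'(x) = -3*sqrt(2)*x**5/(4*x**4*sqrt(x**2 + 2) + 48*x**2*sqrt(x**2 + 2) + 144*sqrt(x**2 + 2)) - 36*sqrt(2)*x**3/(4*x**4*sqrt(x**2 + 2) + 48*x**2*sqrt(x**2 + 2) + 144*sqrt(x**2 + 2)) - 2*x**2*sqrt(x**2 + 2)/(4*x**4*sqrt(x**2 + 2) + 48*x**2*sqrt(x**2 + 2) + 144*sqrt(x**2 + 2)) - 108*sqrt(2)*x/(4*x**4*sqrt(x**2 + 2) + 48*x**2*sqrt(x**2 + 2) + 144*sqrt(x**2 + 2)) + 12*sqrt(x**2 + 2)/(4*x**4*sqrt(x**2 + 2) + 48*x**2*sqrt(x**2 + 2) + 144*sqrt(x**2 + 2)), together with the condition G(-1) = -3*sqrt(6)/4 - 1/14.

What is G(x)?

Integrate term by term and add the pieces.
A general antiderivative is x/(2*(x**2 + 6)) - 3*sqrt(x**2/2 + 1)/2 + C.
The condition gives C = -3*sqrt(6)/4 - 1/14 - (-3*sqrt(6)/4 - 1/14) = 0.
So G(x) = (-3*x**2*sqrt(x**2 + 2) + sqrt(2)*x - 18*sqrt(x**2 + 2))/(2*sqrt(2)*x**2 + 12*sqrt(2)).
Check: d/dx[(-3*x**2*sqrt(x**2 + 2) + sqrt(2)*x - 18*sqrt(x**2 + 2))/(2*sqrt(2)*x**2 + 12*sqrt(2))] = (-3*sqrt(2)*x**5 - 36*sqrt(2)*x**3 - 2*x**2*sqrt(x**2 + 2) - 108*sqrt(2)*x + 12*sqrt(x**2 + 2))/(4*x**4*sqrt(x**2 + 2) + 48*x**2*sqrt(x**2 + 2) + 144*sqrt(x**2 + 2)), which equals G'(x).

G(x) = (-3*x**2*sqrt(x**2 + 2) + sqrt(2)*x - 18*sqrt(x**2 + 2))/(2*sqrt(2)*x**2 + 12*sqrt(2))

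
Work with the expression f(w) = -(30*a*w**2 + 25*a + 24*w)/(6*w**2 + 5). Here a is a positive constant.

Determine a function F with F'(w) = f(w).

Any candidate F(w) must reproduce f(w) exactly when differentiated.
Check: d/dw[-5*a*w - 2*log(2*w**2 + 5/3)] = (-30*a*w**2 - 25*a - 24*w)/(6*w**2 + 5), which equals f(w).

An antiderivative is F(w) = -5*a*w - 2*log(2*w**2 + 5/3).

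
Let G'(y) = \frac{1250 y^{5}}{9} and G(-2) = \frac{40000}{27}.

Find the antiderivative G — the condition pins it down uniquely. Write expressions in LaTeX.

G(y) = \frac{625 y^{6}}{27}

Whatever form G(y) takes, its d/dy must return the stated G'(y).
A general antiderivative is \frac{625 y^{6}}{27} + C.
The condition gives C = \frac{40000}{27} - (\frac{40000}{27}) = 0.
So G(y) = \frac{625 y^{6}}{27}.
Check: d/dy[\frac{625 y^{6}}{27}] = \frac{1250 y^{5}}{9} = G'(y).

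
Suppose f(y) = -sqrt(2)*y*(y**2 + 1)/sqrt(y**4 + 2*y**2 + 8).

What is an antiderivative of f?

An antiderivative is F(y) = -sqrt(y**4/2 + y**2 + 4).

f matches the chain-rule pattern g'(h)*h' with inner function h(y) = y**4/2 + y**2 + 4; substituting u = h(y) collapses the integral.
Check: d/dy[-sqrt(y**4/2 + y**2 + 4)] = (-sqrt(2)*y**3 - sqrt(2)*y)/sqrt(y**4 + 2*y**2 + 8), which equals f(y).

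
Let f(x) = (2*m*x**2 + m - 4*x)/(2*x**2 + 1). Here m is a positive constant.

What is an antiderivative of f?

Differentiate the proposed F(x) back; it has to land on f(x) exactly.
Check: d/dx[m*x - log(4*x**2 + 2)] = (2*m*x**2 + m - 4*x)/(2*x**2 + 1) = f(x).

An antiderivative is F(x) = m*x - log(4*x**2 + 2).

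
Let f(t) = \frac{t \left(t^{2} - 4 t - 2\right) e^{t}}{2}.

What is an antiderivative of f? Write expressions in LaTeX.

An antiderivative is F(t) = \frac{t^{3} e^{t}}{2} - \frac{7 t^{2} e^{t}}{2} + 6 t e^{t} - 6 e^{t}.

Recognize the product-rule pattern: f = u'v + uv' with u = \frac{t^{3}}{2} - \frac{7 t^{2}}{2} + 6 t - 6, v = e^{t}, so integration by parts undoes it.
Check: d/dt[\frac{t^{3} e^{t}}{2} - \frac{7 t^{2} e^{t}}{2} + 6 t e^{t} - 6 e^{t}] = \frac{t^{3} e^{t}}{2} - 2 t^{2} e^{t} - t e^{t}, which equals f(t).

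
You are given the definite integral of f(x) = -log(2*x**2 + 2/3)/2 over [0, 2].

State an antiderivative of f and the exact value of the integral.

Antiderivative: F(x) = -x*log(2*x**2 + 2/3)/2 + x - sqrt(3)*atan(sqrt(3)*x)/3; value = -log(26/3) - sqrt(3)*atan(2*sqrt(3))/3 + 2

Whatever form F(x) takes, F'(x) = f(x) is non-negotiable.
F(x) = -x*log(2*x**2 + 2/3)/2 + x - sqrt(3)*atan(sqrt(3)*x)/3 is an antiderivative of f.
Check: d/dx[-x*log(2*x**2 + 2/3)/2 + x - sqrt(3)*atan(sqrt(3)*x)/3] = -log(x**2 + 1/3)/2 - log(2)/2, which equals f(x).
F(2) = -log(26/3) - sqrt(3)*atan(2*sqrt(3))/3 + 2; F(0) = 0.
Integral = F(2) - F(0) = -log(26/3) - sqrt(3)*atan(2*sqrt(3))/3 + 2.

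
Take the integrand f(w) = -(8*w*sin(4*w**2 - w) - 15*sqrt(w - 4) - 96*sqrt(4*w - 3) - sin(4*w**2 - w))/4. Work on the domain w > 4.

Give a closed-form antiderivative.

An antiderivative is F(w) = (10*w*sqrt(w - 4) + 64*w*sqrt(4*w - 3) - 40*sqrt(w - 4) - 48*sqrt(4*w - 3) + cos(4*w**2 - w))/4.

Recover f(w) by differentiating a candidate F(w); any mismatch rules it out.
Check: d/dw[(10*w*sqrt(w - 4) + 64*w*sqrt(4*w - 3) - 40*sqrt(w - 4) - 48*sqrt(4*w - 3) + cos(4*w**2 - w))/4] = (-8*w*sqrt(w - 4)*sqrt(4*w - 3)*sin(4*w**2 - w) + 384*w*sqrt(w - 4) + 15*w*sqrt(4*w - 3) + sqrt(w - 4)*sqrt(4*w - 3)*sin(4*w**2 - w) - 288*sqrt(w - 4) - 60*sqrt(4*w - 3))/(4*sqrt(w - 4)*sqrt(4*w - 3)), which equals f(w).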